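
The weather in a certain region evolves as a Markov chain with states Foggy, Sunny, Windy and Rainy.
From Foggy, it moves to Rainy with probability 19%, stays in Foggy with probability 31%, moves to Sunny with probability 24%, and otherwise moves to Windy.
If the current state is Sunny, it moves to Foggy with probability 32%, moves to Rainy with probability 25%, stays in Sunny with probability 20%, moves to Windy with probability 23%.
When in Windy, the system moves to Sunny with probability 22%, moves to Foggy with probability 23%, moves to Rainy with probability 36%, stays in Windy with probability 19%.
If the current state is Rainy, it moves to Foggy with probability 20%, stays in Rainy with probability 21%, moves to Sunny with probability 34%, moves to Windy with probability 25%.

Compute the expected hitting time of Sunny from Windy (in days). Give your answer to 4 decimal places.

Let t(s) be the expected number of days to first reach Sunny from state s, with t(Sunny) = 0. Conditioning on the first day:
t(Foggy) = 1 + 0.31·t(Foggy) + 0.26·t(Windy) + 0.19·t(Rainy)
t(Windy) = 1 + 0.23·t(Foggy) + 0.19·t(Windy) + 0.36·t(Rainy)
t(Rainy) = 1 + 0.2·t(Foggy) + 0.25·t(Windy) + 0.21·t(Rainy)
Solving: t(Foggy) = 3.8648, t(Windy) = 3.8743, t(Rainy) = 3.4703.
Expected days from Windy to Sunny: 3.8743.

3.8743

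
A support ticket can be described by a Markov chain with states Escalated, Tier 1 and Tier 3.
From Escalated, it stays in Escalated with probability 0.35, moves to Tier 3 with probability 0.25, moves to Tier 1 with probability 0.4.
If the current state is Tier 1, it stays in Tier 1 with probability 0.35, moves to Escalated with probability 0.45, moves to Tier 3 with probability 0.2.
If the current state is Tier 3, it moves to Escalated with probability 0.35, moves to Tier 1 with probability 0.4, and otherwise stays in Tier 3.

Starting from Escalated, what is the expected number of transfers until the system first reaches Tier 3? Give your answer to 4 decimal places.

Let t(s) be the expected number of transfers to first reach Tier 3 from state s, with t(Tier 3) = 0. Conditioning on the first transfer:
t(Escalated) = 1 + 0.35·t(Escalated) + 0.4·t(Tier 1)
t(Tier 1) = 1 + 0.45·t(Escalated) + 0.35·t(Tier 1)
Solving: t(Escalated) = 4.3299, t(Tier 1) = 4.5361.
Expected transfers from Escalated to Tier 3: 4.3299.

4.3299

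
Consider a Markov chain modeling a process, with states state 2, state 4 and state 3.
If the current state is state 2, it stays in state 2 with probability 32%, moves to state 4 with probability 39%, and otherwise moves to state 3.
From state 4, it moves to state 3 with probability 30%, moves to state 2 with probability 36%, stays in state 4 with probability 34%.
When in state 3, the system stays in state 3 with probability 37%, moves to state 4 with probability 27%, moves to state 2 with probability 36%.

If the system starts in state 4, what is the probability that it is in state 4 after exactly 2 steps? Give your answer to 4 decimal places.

Sum over the intermediate state after 1 step:
P = P(state 4→state 2)·P(state 2→state 4) + P(state 4→state 4)·P(state 4→state 4) + P(state 4→state 3)·P(state 3→state 4)
  = 0.36×0.39 + 0.34×0.34 + 0.3×0.27
  = 0.1404 + 0.1156 + 0.0810 = 0.3370

0.3370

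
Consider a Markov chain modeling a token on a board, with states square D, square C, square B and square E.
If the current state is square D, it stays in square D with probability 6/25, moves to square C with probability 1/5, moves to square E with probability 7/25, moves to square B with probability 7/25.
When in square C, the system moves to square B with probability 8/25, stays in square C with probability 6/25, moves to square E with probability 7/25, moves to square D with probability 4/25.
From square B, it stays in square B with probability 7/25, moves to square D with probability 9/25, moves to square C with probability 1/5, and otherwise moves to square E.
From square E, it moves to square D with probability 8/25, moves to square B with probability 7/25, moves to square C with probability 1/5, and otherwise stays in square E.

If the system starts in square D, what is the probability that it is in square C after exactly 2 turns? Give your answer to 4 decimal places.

0.2080

Propagate the distribution vector 2 turns from square D.
After 0 turns: (1.0000, 0.0000, 0.0000, 0.0000)
After 1 turn: (0.2400, 0.2000, 0.2800, 0.2800)
After 2 turns: (0.2800, 0.2080, 0.2880, 0.2240)
P(in square C after 2 turns) = 0.2080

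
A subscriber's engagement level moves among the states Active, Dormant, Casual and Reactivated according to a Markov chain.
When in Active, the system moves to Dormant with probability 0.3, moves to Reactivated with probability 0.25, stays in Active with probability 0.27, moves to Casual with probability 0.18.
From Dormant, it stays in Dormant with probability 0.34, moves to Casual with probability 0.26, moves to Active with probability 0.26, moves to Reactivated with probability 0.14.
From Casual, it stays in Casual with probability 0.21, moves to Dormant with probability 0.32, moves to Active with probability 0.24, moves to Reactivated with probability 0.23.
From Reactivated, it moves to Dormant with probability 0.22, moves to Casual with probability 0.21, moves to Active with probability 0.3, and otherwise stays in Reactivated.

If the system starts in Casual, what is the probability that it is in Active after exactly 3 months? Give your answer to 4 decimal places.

Propagate the distribution vector 3 months from Casual.
After 0 months: (0.0000, 0.0000, 1.0000, 0.0000)
After 1 month: (0.2400, 0.3200, 0.2100, 0.2300)
After 2 months: (0.2674, 0.2986, 0.2188, 0.2152)
After 3 months: (0.2669, 0.2991, 0.2169, 0.2171)
P(in Active after 3 months) = 0.2669

0.2669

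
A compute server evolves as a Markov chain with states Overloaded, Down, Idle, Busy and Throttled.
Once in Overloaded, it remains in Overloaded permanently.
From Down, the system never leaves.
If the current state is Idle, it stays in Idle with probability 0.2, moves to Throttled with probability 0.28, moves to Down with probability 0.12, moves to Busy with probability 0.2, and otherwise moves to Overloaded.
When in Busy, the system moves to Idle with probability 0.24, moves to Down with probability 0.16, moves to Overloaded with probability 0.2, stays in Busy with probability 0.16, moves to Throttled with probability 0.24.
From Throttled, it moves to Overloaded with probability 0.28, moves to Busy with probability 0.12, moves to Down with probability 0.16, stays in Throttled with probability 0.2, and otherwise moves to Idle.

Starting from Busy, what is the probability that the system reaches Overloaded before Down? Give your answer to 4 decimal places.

Let h(s) be the probability of absorption at Overloaded starting from transient state s. Then h(Overloaded) = 1 and h(Down) = 0. By first-step analysis:
h(Idle) = 0.2·1 + 0.12·0 + 0.2·h(Idle) + 0.2·h(Busy) + 0.28·h(Throttled)
h(Busy) = 0.2·1 + 0.16·0 + 0.24·h(Idle) + 0.16·h(Busy) + 0.24·h(Throttled)
h(Throttled) = 0.28·1 + 0.16·0 + 0.24·h(Idle) + 0.12·h(Busy) + 0.2·h(Throttled)
Solving: h(Idle) = 0.6164, h(Busy) = 0.5925, h(Throttled) = 0.6238.
Starting from Busy, the probability is 0.5925.

0.5925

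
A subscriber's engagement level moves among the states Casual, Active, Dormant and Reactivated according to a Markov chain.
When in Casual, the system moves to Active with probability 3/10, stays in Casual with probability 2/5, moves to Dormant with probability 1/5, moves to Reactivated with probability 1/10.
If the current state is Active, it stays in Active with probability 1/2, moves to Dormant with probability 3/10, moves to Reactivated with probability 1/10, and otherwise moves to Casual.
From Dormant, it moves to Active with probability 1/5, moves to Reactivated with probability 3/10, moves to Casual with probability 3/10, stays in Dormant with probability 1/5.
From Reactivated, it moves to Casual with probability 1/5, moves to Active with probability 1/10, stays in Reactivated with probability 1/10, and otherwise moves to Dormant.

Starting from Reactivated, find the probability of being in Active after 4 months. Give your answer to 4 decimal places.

0.2946

Propagate the distribution vector 4 months from Reactivated.
After 0 months: (0.0000, 0.0000, 0.0000, 1.0000)
After 1 month: (0.2000, 0.1000, 0.6000, 0.1000)
After 2 months: (0.2900, 0.2400, 0.2500, 0.2200)
After 3 months: (0.2590, 0.2790, 0.3120, 0.1500)
After 4 months: (0.2551, 0.2946, 0.2879, 0.1624)
P(in Active after 4 months) = 0.2946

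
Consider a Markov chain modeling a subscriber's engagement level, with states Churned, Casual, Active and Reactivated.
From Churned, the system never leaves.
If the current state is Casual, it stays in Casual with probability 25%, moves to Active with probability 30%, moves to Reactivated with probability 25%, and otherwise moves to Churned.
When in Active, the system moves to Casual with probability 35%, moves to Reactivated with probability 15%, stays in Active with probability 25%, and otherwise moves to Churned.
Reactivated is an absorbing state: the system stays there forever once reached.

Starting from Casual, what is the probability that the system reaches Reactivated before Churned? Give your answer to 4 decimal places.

Let h(s) be the probability of absorption at Reactivated starting from transient state s. Then h(Reactivated) = 1 and h(Churned) = 0. By first-step analysis:
h(Casual) = 0.2·0 + 0.25·h(Casual) + 0.3·h(Active) + 0.25·1
h(Active) = 0.25·0 + 0.35·h(Casual) + 0.25·h(Active) + 0.15·1
Solving: h(Casual) = 0.5082, h(Active) = 0.4372.
Starting from Casual, the probability is 0.5082.

0.5082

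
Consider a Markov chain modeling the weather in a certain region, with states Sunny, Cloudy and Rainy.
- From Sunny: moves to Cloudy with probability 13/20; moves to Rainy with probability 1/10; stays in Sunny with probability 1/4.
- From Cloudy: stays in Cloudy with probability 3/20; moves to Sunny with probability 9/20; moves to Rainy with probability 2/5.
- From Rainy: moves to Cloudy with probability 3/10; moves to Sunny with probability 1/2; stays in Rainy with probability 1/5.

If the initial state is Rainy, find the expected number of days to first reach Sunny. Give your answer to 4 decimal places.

2.0536

Let t(s) be the expected number of days to first reach Sunny from state s, with t(Sunny) = 0. Conditioning on the first day:
t(Cloudy) = 1 + 0.15·t(Cloudy) + 0.4·t(Rainy)
t(Rainy) = 1 + 0.3·t(Cloudy) + 0.2·t(Rainy)
Solving: t(Cloudy) = 2.1429, t(Rainy) = 2.0536.
Expected days from Rainy to Sunny: 2.0536.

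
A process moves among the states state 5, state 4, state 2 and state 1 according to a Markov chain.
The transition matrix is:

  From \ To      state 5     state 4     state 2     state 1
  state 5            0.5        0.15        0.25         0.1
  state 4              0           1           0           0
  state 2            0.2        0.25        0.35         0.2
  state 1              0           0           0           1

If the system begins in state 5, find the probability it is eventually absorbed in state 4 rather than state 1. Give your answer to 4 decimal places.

0.5818

Let h(s) be the probability of absorption at state 4 starting from transient state s. Then h(state 4) = 1 and h(state 1) = 0. By first-step analysis:
h(state 5) = 0.5·h(state 5) + 0.15·1 + 0.25·h(state 2) + 0.1·0
h(state 2) = 0.2·h(state 5) + 0.25·1 + 0.35·h(state 2) + 0.2·0
Solving: h(state 5) = 0.5818, h(state 2) = 0.5636.
Starting from state 5, the probability is 0.5818.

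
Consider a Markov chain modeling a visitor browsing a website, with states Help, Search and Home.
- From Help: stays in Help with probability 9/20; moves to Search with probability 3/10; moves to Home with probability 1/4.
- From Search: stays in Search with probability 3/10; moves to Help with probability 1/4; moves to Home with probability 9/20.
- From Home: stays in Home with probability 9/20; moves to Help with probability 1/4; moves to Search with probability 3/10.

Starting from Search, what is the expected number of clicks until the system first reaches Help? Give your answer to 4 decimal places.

4.0000

Let t(s) be the expected number of clicks to first reach Help from state s, with t(Help) = 0. Conditioning on the first click:
t(Search) = 1 + 0.3·t(Search) + 0.45·t(Home)
t(Home) = 1 + 0.3·t(Search) + 0.45·t(Home)
Solving: t(Search) = 4.0000, t(Home) = 4.0000.
Expected clicks from Search to Help: 4.0000.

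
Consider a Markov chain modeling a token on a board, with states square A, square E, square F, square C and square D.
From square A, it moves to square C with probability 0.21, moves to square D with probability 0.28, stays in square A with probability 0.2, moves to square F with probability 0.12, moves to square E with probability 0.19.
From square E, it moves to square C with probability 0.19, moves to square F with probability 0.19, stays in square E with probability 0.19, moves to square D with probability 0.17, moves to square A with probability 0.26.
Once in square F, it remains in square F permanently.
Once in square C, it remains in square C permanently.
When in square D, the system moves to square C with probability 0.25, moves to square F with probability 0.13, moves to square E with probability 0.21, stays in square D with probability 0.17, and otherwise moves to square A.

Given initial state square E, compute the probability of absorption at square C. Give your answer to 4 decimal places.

0.5616

Let h(s) be the probability of absorption at square C starting from transient state s. Then h(square C) = 1 and h(square F) = 0. By first-step analysis:
h(square A) = 0.2·h(square A) + 0.19·h(square E) + 0.12·0 + 0.21·1 + 0.28·h(square D)
h(square E) = 0.26·h(square A) + 0.19·h(square E) + 0.19·0 + 0.19·1 + 0.17·h(square D)
h(square D) = 0.24·h(square A) + 0.21·h(square E) + 0.13·0 + 0.25·1 + 0.17·h(square D)
Solving: h(square A) = 0.6131, h(square E) = 0.5616, h(square D) = 0.6206.
Starting from square E, the probability is 0.5616.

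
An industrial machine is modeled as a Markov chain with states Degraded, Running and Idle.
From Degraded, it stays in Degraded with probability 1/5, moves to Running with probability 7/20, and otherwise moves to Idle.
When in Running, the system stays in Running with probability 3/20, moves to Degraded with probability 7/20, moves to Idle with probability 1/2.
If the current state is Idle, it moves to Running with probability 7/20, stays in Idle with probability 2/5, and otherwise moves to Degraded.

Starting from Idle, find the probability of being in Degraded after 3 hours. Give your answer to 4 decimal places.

0.2644

Propagate the distribution vector 3 hours from Idle.
After 0 hours: (0.0000, 0.0000, 1.0000)
After 1 hour: (0.2500, 0.3500, 0.4000)
After 2 hours: (0.2725, 0.2800, 0.4475)
After 3 hours: (0.2644, 0.2940, 0.4416)
P(in Degraded after 3 hours) = 0.2644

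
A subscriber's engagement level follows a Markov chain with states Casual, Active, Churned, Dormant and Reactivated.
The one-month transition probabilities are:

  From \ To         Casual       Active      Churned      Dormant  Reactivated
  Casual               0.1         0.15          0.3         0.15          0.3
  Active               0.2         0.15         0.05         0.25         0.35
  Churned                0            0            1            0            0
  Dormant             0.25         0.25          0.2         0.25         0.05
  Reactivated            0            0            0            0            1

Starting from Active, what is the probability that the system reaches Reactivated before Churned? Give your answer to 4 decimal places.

Let h(s) be the probability of absorption at Reactivated starting from transient state s. Then h(Reactivated) = 1 and h(Churned) = 0. By first-step analysis:
h(Casual) = 0.1·h(Casual) + 0.15·h(Active) + 0.3·0 + 0.15·h(Dormant) + 0.3·1
h(Active) = 0.2·h(Casual) + 0.15·h(Active) + 0.05·0 + 0.25·h(Dormant) + 0.35·1
h(Dormant) = 0.25·h(Casual) + 0.25·h(Active) + 0.2·0 + 0.25·h(Dormant) + 0.05·1
Solving: h(Casual) = 0.5227, h(Active) = 0.6714, h(Dormant) = 0.4647.
Starting from Active, the probability is 0.6714.

0.6714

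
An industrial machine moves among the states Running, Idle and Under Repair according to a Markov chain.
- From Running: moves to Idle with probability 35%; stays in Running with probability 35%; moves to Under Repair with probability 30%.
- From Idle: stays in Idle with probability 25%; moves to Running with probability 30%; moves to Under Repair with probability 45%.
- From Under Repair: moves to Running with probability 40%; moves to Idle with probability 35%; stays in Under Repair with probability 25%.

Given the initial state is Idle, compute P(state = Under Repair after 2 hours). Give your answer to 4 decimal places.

0.3150

Sum over the intermediate state after 1 hour:
P = P(Idle→Running)·P(Running→Under Repair) + P(Idle→Idle)·P(Idle→Under Repair) + P(Idle→Under Repair)·P(Under Repair→Under Repair)
  = 0.3×0.3 + 0.25×0.45 + 0.45×0.25
  = 0.0900 + 0.1125 + 0.1125 = 0.3150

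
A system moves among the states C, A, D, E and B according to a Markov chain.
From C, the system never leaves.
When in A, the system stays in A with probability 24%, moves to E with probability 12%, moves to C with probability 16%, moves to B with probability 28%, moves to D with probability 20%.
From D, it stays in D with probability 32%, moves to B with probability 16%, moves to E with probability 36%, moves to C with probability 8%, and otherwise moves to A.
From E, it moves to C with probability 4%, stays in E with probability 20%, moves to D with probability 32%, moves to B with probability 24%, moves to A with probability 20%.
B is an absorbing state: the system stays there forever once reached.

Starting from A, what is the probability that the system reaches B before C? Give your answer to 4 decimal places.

0.6755

Let h(s) be the probability of absorption at B starting from transient state s. Then h(B) = 1 and h(C) = 0. By first-step analysis:
h(A) = 0.16·0 + 0.24·h(A) + 0.2·h(D) + 0.12·h(E) + 0.28·1
h(D) = 0.08·0 + 0.08·h(A) + 0.32·h(D) + 0.36·h(E) + 0.16·1
h(E) = 0.04·0 + 0.2·h(A) + 0.32·h(D) + 0.2·h(E) + 0.24·1
Solving: h(A) = 0.6755, h(D) = 0.7143, h(E) = 0.7546.
Starting from A, the probability is 0.6755.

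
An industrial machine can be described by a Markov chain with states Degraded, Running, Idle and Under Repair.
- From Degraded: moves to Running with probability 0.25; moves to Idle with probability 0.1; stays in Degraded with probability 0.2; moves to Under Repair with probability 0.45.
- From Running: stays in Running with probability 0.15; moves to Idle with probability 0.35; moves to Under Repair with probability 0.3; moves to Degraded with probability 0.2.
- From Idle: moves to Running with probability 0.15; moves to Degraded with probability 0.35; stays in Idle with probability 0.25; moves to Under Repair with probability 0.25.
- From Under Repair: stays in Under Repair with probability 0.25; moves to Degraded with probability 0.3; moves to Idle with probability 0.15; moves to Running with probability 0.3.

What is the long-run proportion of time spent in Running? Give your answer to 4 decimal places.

Let the stationary distribution be π with π = πP and π_1 + π_2 + π_3 + π_4 = 1.
π_1 = 0.2·π_1 + 0.2·π_2 + 0.35·π_3 + 0.3·π_4
π_2 = 0.25·π_1 + 0.15·π_2 + 0.15·π_3 + 0.3·π_4
π_3 = 0.1·π_1 + 0.35·π_2 + 0.25·π_3 + 0.15·π_4
Solving with the normalization constraint gives π = (0.2616, 0.2232, 0.2017, 0.3135).
So the stationary probability of Running is 0.2232.

0.2232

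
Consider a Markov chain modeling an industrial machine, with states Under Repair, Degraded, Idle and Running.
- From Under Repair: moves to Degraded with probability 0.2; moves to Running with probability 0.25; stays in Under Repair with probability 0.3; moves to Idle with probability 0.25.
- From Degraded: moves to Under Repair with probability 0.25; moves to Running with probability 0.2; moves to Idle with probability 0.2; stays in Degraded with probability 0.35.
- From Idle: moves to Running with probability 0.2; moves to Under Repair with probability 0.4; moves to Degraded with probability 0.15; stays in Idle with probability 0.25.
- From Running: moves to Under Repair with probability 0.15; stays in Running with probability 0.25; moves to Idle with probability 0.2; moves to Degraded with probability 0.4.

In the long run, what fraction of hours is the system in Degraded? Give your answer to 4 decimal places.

0.2750

Let the stationary distribution be π with π = πP and π_1 + π_2 + π_3 + π_4 = 1.
π_1 = 0.3·π_1 + 0.25·π_2 + 0.4·π_3 + 0.15·π_4
π_2 = 0.2·π_1 + 0.35·π_2 + 0.15·π_3 + 0.4·π_4
π_3 = 0.25·π_1 + 0.2·π_2 + 0.25·π_3 + 0.2·π_4
Solving with the normalization constraint gives π = (0.2750, 0.2750, 0.2250, 0.2250).
So the stationary probability of Degraded is 0.2750.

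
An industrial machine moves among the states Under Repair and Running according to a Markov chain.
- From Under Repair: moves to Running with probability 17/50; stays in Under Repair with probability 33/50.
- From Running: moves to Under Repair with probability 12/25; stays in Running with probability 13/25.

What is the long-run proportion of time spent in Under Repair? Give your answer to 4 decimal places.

0.5854

Let the stationary distribution be π with π = πP and π_1 + π_2 = 1.
π_1 = 0.66·π_1 + 0.48·π_2
Solving with the normalization constraint gives π = (0.5854, 0.4146).
So the stationary probability of Under Repair is 0.5854.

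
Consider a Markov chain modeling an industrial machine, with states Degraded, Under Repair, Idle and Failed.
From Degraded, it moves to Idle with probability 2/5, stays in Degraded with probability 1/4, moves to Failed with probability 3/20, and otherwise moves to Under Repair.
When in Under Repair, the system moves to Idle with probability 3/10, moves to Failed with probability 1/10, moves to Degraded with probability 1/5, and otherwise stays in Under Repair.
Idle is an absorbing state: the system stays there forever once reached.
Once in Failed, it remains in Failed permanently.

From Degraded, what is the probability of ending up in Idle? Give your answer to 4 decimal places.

Let h(s) be the probability of absorption at Idle starting from transient state s. Then h(Idle) = 1 and h(Failed) = 0. By first-step analysis:
h(Degraded) = 0.25·h(Degraded) + 0.2·h(Under Repair) + 0.4·1 + 0.15·0
h(Under Repair) = 0.2·h(Degraded) + 0.4·h(Under Repair) + 0.3·1 + 0.1·0
Solving: h(Degraded) = 0.7317, h(Under Repair) = 0.7439.
Starting from Degraded, the probability is 0.7317.

0.7317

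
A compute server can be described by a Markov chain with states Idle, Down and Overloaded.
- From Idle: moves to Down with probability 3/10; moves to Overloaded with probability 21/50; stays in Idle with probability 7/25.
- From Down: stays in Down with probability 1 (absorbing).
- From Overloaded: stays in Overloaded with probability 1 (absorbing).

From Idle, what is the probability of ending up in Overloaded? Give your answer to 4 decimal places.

0.5833

Let h(s) be the probability of absorption at Overloaded starting from transient state s. Then h(Overloaded) = 1 and h(Down) = 0. By first-step analysis:
h(Idle) = 0.28·h(Idle) + 0.3·0 + 0.42·1
Solving: h(Idle) = 0.5833.
Starting from Idle, the probability is 0.5833.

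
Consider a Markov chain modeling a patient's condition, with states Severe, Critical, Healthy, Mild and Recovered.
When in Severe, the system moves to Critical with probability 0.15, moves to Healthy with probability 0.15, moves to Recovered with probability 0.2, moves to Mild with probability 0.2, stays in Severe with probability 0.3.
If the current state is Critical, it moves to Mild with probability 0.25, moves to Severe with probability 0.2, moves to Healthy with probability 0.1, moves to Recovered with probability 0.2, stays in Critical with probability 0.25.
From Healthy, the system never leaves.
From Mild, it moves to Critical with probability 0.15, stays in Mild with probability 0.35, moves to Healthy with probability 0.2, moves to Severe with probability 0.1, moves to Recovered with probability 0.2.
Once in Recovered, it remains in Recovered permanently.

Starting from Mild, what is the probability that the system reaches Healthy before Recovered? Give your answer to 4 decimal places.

Let h(s) be the probability of absorption at Healthy starting from transient state s. Then h(Healthy) = 1 and h(Recovered) = 0. By first-step analysis:
h(Severe) = 0.3·h(Severe) + 0.15·h(Critical) + 0.15·1 + 0.2·h(Mild) + 0.2·0
h(Critical) = 0.2·h(Severe) + 0.25·h(Critical) + 0.1·1 + 0.25·h(Mild) + 0.2·0
h(Mild) = 0.1·h(Severe) + 0.15·h(Critical) + 0.2·1 + 0.35·h(Mild) + 0.2·0
Solving: h(Severe) = 0.4349, h(Critical) = 0.4054, h(Mild) = 0.4681.
Starting from Mild, the probability is 0.4681.

0.4681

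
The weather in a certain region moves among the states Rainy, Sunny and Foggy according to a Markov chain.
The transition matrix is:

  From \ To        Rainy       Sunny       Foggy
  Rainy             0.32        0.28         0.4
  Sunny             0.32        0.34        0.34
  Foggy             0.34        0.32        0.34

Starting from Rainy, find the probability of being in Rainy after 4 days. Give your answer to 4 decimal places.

Propagate the distribution vector 4 days from Rainy.
After 0 days: (1.0000, 0.0000, 0.0000)
After 1 day: (0.3200, 0.2800, 0.4000)
After 2 days: (0.3280, 0.3128, 0.3592)
After 3 days: (0.3272, 0.3131, 0.3597)
After 4 days: (0.3272, 0.3132, 0.3596)
P(in Rainy after 4 days) = 0.3272

0.3272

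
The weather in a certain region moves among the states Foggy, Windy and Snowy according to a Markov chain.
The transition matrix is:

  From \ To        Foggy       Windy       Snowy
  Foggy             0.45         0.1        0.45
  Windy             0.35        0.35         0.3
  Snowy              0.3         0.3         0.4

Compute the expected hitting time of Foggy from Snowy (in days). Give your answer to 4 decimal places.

Let t(s) be the expected number of days to first reach Foggy from state s, with t(Foggy) = 0. Conditioning on the first day:
t(Windy) = 1 + 0.35·t(Windy) + 0.3·t(Snowy)
t(Snowy) = 1 + 0.3·t(Windy) + 0.4·t(Snowy)
Solving: t(Windy) = 3.0000, t(Snowy) = 3.1667.
Expected days from Snowy to Foggy: 3.1667.

3.1667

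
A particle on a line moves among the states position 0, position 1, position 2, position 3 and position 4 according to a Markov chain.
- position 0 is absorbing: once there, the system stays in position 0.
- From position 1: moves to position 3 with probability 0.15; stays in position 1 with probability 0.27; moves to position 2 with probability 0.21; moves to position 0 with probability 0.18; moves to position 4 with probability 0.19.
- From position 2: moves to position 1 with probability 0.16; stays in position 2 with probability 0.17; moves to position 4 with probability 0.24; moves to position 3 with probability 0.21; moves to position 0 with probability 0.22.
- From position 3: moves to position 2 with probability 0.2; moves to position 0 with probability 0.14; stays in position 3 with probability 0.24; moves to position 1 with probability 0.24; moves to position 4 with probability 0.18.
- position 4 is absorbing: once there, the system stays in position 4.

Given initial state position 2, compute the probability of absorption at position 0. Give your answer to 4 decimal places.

0.4733

Let h(s) be the probability of absorption at position 0 starting from transient state s. Then h(position 0) = 1 and h(position 4) = 0. By first-step analysis:
h(position 1) = 0.18·1 + 0.27·h(position 1) + 0.21·h(position 2) + 0.15·h(position 3) + 0.19·0
h(position 2) = 0.22·1 + 0.16·h(position 1) + 0.17·h(position 2) + 0.21·h(position 3) + 0.24·0
h(position 3) = 0.14·1 + 0.24·h(position 1) + 0.2·h(position 2) + 0.24·h(position 3) + 0.18·0
Solving: h(position 1) = 0.4771, h(position 2) = 0.4733, h(position 3) = 0.4594.
Starting from position 2, the probability is 0.4733.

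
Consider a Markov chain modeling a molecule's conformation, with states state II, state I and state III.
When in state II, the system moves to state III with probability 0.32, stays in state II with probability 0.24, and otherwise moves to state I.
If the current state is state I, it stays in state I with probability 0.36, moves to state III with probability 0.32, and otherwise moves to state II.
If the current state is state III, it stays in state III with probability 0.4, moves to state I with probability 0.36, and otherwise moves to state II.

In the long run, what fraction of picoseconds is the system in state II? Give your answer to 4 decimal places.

0.2705

Let the stationary distribution be π with π = πP and π_1 + π_2 + π_3 = 1.
π_1 = 0.24·π_1 + 0.32·π_2 + 0.24·π_3
π_2 = 0.44·π_1 + 0.36·π_2 + 0.36·π_3
Solving with the normalization constraint gives π = (0.2705, 0.3816, 0.3478).
So the stationary probability of state II is 0.2705.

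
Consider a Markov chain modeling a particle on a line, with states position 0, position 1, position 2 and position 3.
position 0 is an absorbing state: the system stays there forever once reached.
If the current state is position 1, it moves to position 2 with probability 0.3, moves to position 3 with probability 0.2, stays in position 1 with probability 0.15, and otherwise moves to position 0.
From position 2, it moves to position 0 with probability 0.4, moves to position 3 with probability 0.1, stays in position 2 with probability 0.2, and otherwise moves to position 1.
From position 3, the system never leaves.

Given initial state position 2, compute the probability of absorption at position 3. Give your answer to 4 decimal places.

Let h(s) be the probability of absorption at position 3 starting from transient state s. Then h(position 3) = 1 and h(position 0) = 0. By first-step analysis:
h(position 1) = 0.35·0 + 0.15·h(position 1) + 0.3·h(position 2) + 0.2·1
h(position 2) = 0.4·0 + 0.3·h(position 1) + 0.2·h(position 2) + 0.1·1
Solving: h(position 1) = 0.3220, h(position 2) = 0.2458.
Starting from position 2, the probability is 0.2458.

0.2458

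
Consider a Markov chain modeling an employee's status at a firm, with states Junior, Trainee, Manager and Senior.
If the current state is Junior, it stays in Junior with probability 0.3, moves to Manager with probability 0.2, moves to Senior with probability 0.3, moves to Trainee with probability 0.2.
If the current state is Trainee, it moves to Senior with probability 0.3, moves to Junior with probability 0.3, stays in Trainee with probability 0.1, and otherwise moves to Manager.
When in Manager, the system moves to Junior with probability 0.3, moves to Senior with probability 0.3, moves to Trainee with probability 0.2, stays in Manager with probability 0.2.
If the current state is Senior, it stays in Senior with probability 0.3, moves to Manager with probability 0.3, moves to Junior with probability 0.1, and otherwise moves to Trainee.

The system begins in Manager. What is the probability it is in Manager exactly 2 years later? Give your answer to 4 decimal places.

Propagate the distribution vector 2 years from Manager.
After 0 years: (0.0000, 0.0000, 1.0000, 0.0000)
After 1 year: (0.3000, 0.2000, 0.2000, 0.3000)
After 2 years: (0.2400, 0.2100, 0.2500, 0.3000)
P(in Manager after 2 years) = 0.2500

0.2500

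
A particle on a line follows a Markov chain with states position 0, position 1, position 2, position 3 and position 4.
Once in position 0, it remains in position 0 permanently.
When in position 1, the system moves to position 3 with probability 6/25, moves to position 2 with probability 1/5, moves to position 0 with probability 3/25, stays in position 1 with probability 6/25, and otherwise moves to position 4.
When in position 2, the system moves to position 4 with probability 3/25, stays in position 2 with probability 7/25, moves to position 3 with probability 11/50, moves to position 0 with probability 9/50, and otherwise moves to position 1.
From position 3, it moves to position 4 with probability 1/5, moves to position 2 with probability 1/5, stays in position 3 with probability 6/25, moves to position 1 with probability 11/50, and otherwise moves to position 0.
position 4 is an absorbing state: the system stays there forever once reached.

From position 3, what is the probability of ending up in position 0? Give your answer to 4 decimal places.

0.4414

Let h(s) be the probability of absorption at position 0 starting from transient state s. Then h(position 0) = 1 and h(position 4) = 0. By first-step analysis:
h(position 1) = 0.12·1 + 0.24·h(position 1) + 0.2·h(position 2) + 0.24·h(position 3) + 0.2·0
h(position 2) = 0.18·1 + 0.2·h(position 1) + 0.28·h(position 2) + 0.22·h(position 3) + 0.12·0
h(position 3) = 0.14·1 + 0.22·h(position 1) + 0.2·h(position 2) + 0.24·h(position 3) + 0.2·0
Solving: h(position 1) = 0.4300, h(position 2) = 0.5043, h(position 3) = 0.4414.
Starting from position 3, the probability is 0.4414.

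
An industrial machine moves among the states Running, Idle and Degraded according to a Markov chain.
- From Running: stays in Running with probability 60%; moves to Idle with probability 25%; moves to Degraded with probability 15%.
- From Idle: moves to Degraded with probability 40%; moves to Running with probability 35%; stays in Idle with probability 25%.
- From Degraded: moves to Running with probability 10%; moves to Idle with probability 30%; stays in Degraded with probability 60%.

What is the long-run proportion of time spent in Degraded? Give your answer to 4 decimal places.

0.3953

Let the stationary distribution be π with π = πP and π_1 + π_2 + π_3 = 1.
π_1 = 0.6·π_1 + 0.35·π_2 + 0.1·π_3
π_2 = 0.25·π_1 + 0.25·π_2 + 0.3·π_3
Solving with the normalization constraint gives π = (0.3349, 0.2698, 0.3953).
So the stationary probability of Degraded is 0.3953.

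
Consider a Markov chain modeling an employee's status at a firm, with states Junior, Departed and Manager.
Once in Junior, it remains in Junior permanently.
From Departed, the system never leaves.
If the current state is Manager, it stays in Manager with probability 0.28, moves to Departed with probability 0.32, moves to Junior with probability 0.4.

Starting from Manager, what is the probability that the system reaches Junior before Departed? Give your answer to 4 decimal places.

Let h(s) be the probability of absorption at Junior starting from transient state s. Then h(Junior) = 1 and h(Departed) = 0. By first-step analysis:
h(Manager) = 0.4·1 + 0.32·0 + 0.28·h(Manager)
Solving: h(Manager) = 0.5556.
Starting from Manager, the probability is 0.5556.

0.5556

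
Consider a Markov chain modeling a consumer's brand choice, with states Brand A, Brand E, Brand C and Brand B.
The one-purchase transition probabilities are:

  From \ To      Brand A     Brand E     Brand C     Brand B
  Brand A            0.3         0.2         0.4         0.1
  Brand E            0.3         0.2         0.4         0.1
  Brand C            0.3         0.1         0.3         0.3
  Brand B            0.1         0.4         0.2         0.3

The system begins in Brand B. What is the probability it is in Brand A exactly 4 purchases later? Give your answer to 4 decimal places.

0.2592

Propagate the distribution vector 4 purchases from Brand B.
After 0 purchases: (0.0000, 0.0000, 0.0000, 1.0000)
After 1 purchase: (0.1000, 0.4000, 0.2000, 0.3000)
After 2 purchases: (0.2400, 0.2400, 0.3200, 0.2000)
After 3 purchases: (0.2600, 0.2080, 0.3280, 0.2040)
After 4 purchases: (0.2592, 0.2080, 0.3264, 0.2064)
P(in Brand A after 4 purchases) = 0.2592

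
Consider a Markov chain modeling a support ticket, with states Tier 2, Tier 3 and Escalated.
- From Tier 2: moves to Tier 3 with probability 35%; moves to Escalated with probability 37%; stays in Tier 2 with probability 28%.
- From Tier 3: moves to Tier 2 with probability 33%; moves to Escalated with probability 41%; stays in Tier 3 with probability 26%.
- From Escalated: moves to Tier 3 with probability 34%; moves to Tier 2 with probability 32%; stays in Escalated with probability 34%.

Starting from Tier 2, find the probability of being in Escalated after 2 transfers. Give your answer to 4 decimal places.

Sum over the intermediate state after 1 transfer:
P = P(Tier 2→Tier 2)·P(Tier 2→Escalated) + P(Tier 2→Tier 3)·P(Tier 3→Escalated) + P(Tier 2→Escalated)·P(Escalated→Escalated)
  = 0.28×0.37 + 0.35×0.41 + 0.37×0.34
  = 0.1036 + 0.1435 + 0.1258 = 0.3729

0.3729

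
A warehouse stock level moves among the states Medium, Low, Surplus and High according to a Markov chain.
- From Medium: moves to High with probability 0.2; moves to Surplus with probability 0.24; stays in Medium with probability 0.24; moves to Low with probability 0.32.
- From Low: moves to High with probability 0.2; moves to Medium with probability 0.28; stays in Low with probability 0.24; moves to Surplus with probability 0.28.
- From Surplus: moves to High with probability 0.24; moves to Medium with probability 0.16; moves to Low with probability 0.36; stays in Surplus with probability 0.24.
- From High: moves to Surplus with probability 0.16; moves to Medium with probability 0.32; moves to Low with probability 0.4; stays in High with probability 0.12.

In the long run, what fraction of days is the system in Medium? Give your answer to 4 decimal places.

Let the stationary distribution be π with π = πP and π_1 + π_2 + π_3 + π_4 = 1.
π_1 = 0.24·π_1 + 0.28·π_2 + 0.16·π_3 + 0.32·π_4
π_2 = 0.32·π_1 + 0.24·π_2 + 0.36·π_3 + 0.4·π_4
π_3 = 0.24·π_1 + 0.28·π_2 + 0.24·π_3 + 0.16·π_4
Solving with the normalization constraint gives π = (0.2493, 0.3195, 0.2373, 0.1940).
So the stationary probability of Medium is 0.2493.

0.2493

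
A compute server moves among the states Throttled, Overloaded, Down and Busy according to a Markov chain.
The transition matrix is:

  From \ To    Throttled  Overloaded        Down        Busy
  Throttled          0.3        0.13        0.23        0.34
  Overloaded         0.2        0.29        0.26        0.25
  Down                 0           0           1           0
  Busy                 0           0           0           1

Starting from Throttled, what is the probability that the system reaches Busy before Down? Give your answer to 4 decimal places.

0.5815

Let h(s) be the probability of absorption at Busy starting from transient state s. Then h(Busy) = 1 and h(Down) = 0. By first-step analysis:
h(Throttled) = 0.3·h(Throttled) + 0.13·h(Overloaded) + 0.23·0 + 0.34·1
h(Overloaded) = 0.2·h(Throttled) + 0.29·h(Overloaded) + 0.26·0 + 0.25·1
Solving: h(Throttled) = 0.5815, h(Overloaded) = 0.5159.
Starting from Throttled, the probability is 0.5815.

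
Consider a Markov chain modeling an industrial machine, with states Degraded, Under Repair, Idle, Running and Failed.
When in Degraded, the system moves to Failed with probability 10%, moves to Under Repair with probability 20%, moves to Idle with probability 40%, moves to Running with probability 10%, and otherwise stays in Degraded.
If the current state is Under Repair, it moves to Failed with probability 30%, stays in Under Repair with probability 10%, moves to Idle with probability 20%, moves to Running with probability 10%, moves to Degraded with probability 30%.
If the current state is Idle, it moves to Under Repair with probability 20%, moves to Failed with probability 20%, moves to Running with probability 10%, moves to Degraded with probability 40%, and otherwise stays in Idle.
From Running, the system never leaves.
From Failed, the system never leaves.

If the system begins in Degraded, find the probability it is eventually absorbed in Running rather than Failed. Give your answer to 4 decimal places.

Let h(s) be the probability of absorption at Running starting from transient state s. Then h(Running) = 1 and h(Failed) = 0. By first-step analysis:
h(Degraded) = 0.2·h(Degraded) + 0.2·h(Under Repair) + 0.4·h(Idle) + 0.1·1 + 0.1·0
h(Under Repair) = 0.3·h(Degraded) + 0.1·h(Under Repair) + 0.2·h(Idle) + 0.1·1 + 0.3·0
h(Idle) = 0.4·h(Degraded) + 0.2·h(Under Repair) + 0.1·h(Idle) + 0.1·1 + 0.2·0
Solving: h(Degraded) = 0.3783, h(Under Repair) = 0.3148, h(Idle) = 0.3492.
Starting from Degraded, the probability is 0.3783.

0.3783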